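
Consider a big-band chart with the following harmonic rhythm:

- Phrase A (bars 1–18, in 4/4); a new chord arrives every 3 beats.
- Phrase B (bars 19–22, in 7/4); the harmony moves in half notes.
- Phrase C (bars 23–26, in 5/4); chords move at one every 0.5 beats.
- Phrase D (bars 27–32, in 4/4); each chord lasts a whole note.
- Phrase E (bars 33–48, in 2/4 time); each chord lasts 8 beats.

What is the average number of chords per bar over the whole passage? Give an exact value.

11/6 chords per bar

A: 18 × 4 = 72 beats ÷ 3 = 24 chords.
B: 4 × 7 = 28 beats ÷ 2 = 14 chords.
C: 4 × 5 = 20 beats ÷ 0.5 = 40 chords.
D: 6 × 4 = 24 beats ÷ 4 = 6 chords.
E: 16 × 2 = 32 beats ÷ 8 = 4 chords.
Overall: 88 chords over 48 bars → 88/48 = 11/6 chords per bar.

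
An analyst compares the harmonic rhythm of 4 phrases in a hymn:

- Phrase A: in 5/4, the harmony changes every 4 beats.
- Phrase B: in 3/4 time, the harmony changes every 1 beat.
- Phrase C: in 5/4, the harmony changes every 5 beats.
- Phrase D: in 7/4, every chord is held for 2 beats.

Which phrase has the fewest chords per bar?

A: 5/4 = 1.25 chords/bar.
B: 3/1 = 3 chords/bar.
C: 5/5 = 1 chord/bar.
D: 7/2 = 3.5 chords/bar.
Slowest is C at 1 chords/bar.

Phrase C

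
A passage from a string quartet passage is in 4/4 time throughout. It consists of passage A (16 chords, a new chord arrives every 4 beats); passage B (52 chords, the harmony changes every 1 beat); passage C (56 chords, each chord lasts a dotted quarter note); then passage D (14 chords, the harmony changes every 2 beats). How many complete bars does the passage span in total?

57 bars

A: 16 × 4 = 64 beats = 16 bars.
B: 52 × 1 = 52 beats = 13 bars.
C: 56 × 1.5 = 84 beats = 21 bars.
D: 14 × 2 = 28 beats = 7 bars.
Total: 16 + 13 + 21 + 7 = 57 bars.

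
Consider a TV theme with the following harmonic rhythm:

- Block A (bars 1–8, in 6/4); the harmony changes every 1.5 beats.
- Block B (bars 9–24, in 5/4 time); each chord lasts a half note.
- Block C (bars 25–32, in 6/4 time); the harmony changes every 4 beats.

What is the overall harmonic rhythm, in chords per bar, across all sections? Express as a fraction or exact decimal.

A: 8 bars of 6 beats is 48 beats; at 1.5 beats each that's 32 chords.
B: 16 bars of 5 beats is 80 beats; at 2 beats each that's 40 chords.
C: 8 bars of 6 beats is 48 beats; at 4 beats each that's 12 chords.
Overall: 84 chords over 32 bars → 84/32 = 2.625 chords per bar.

2.625 chords per bar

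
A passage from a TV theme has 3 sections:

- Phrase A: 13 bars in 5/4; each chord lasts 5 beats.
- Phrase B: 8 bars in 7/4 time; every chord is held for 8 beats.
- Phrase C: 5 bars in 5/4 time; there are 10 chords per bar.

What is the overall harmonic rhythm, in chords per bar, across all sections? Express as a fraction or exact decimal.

35/13 chords per bar

A: 13 bars of 5 beats is 65 beats; at 5 beats each that's 13 chords.
B: 8 bars of 7 beats is 56 beats; at 8 beats each that's 7 chords.
C: 5 bars of 5 beats is 25 beats; at 0.5 beats each that's 50 chords.
Overall: 70 chords over 26 bars → 70/26 = 35/13 chords per bar.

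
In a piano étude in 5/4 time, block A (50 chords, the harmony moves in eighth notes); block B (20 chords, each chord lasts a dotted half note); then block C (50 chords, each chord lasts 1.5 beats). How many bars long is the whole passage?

32 bars

A: 50 × 0.5 = 25 beats = 5 bars.
B: 20 × 3 = 60 beats = 12 bars.
C: 50 × 1.5 = 75 beats = 15 bars.
Total: 5 + 12 + 15 = 32 bars.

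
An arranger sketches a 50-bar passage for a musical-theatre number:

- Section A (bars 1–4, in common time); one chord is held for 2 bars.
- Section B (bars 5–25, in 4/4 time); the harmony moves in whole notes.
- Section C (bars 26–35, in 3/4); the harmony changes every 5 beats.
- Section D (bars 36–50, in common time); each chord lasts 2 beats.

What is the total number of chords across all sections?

A: 4·4 = 16 beats, 16/8 = 2 chords.
B: 21·4 = 84 beats, 84/4 = 21 chords.
C: 10·3 = 30 beats, 30/5 = 6 chords.
D: 15·4 = 60 beats, 60/2 = 30 chords.
Total: 2 + 21 + 6 + 30 = 59.

59 chords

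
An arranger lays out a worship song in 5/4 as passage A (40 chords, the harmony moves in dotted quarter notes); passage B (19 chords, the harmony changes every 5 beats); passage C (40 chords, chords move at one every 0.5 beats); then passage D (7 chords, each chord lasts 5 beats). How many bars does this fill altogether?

42 bars

A: 40 × 1.5 = 60 beats = 12 bars.
B: 19 × 5 = 95 beats = 19 bars.
C: 40 × 0.5 = 20 beats = 4 bars.
D: 7 × 5 = 35 beats = 7 bars.
Total: 12 + 19 + 4 + 7 = 42 bars.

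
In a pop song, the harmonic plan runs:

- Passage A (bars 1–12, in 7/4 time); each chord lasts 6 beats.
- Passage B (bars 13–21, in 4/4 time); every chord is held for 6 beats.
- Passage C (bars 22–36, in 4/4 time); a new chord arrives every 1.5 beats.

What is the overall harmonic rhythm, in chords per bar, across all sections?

A: 12 × 7 = 84 beats ÷ 6 = 14 chords.
B: 9 × 4 = 36 beats ÷ 6 = 6 chords.
C: 15 × 4 = 60 beats ÷ 1.5 = 40 chords.
Overall: 60 chords over 36 bars → 60/36 = 5/3 chords per bar.

5/3 chords per bar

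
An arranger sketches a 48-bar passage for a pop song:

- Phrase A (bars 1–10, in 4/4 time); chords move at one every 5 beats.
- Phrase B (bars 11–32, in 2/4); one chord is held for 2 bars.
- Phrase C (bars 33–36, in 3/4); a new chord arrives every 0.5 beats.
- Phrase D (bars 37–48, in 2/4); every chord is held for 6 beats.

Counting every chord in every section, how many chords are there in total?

47 chords

A has 40 beats and chords last 5 each, so 8 chords.
B has 44 beats and chords last 4 each, so 11 chords.
C has 12 beats and chords last 0.5 each, so 24 chords.
D has 24 beats and chords last 6 each, so 4 chords.
Total: 8 + 11 + 24 + 4 = 47.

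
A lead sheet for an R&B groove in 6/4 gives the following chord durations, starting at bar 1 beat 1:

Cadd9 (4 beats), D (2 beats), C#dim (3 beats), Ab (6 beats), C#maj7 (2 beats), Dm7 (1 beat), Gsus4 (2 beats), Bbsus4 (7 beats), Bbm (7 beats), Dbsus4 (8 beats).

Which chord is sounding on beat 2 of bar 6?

Beat 2 of bar 6 is beat (6−1)×6 + 2 = 32 overall.
Running totals: Cadd9 ends at 4, D ends at 6, C#dim ends at 9, Ab ends at 15, C#maj7 ends at 17, Dm7 ends at 18, Gsus4 ends at 20, Bbsus4 ends at 27, Bbm ends at 34.
Beat 32 falls within Bbm.

Bbm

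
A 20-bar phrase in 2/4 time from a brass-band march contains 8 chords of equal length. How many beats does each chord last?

20 bars × 2 beats/bar = 40 beats total.
40 beats ÷ 8 chords = 5 beats per chord.

5 beats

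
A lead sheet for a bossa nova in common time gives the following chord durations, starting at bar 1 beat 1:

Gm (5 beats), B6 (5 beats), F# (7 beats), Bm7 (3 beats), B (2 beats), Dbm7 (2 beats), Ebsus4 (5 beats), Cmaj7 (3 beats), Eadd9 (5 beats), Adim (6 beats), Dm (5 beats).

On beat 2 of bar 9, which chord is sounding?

Beat 2 of bar 9 is beat (9−1)×4 + 2 = 34 overall.
Running totals: Gm ends at 5, B6 ends at 10, F# ends at 17, Bm7 ends at 20, B ends at 22, Dbm7 ends at 24, Ebsus4 ends at 29, Cmaj7 ends at 32, Eadd9 ends at 37.
Beat 34 falls within Eadd9.

Eadd9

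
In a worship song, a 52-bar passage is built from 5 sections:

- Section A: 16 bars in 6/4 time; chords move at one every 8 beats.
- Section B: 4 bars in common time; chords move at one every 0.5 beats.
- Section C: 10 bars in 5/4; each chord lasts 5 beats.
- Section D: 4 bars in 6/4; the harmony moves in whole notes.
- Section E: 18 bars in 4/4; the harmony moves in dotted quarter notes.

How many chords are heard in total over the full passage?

108 chords

A has 96 beats and chords last 8 each, so 12 chords.
B has 16 beats and chords last 0.5 each, so 32 chords.
C has 50 beats and chords last 5 each, so 10 chords.
D has 24 beats and chords last 4 each, so 6 chords.
E has 72 beats and chords last 1.5 each, so 48 chords.
Total: 12 + 32 + 10 + 6 + 48 = 108.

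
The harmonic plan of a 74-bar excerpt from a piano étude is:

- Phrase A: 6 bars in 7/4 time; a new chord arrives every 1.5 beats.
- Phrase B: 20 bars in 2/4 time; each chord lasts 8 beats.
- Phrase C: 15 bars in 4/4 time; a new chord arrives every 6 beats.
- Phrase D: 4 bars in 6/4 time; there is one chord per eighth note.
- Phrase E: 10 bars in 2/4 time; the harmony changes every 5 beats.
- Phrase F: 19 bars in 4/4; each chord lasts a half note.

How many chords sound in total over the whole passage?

133 chords

A: 6·7 = 42 beats, 42/1.5 = 28 chords.
B: 20·2 = 40 beats, 40/8 = 5 chords.
C: 15·4 = 60 beats, 60/6 = 10 chords.
D: 4·6 = 24 beats, 24/0.5 = 48 chords.
E: 10·2 = 20 beats, 20/5 = 4 chords.
F: 19·4 = 76 beats, 76/2 = 38 chords.
Total: 28 + 5 + 10 + 48 + 4 + 38 = 133.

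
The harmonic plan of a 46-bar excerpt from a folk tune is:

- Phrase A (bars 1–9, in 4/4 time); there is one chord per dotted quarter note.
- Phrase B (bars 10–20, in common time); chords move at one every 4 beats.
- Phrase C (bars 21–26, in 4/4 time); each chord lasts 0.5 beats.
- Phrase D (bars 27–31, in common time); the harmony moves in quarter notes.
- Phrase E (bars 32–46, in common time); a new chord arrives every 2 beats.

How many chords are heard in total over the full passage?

A: 9 bars × 4 beats = 36 beats; 1.5 beats/chord → 24 chords.
B: 11 bars × 4 beats = 44 beats; 4 beats/chord → 11 chords.
C: 6 bars × 4 beats = 24 beats; 0.5 beats/chord → 48 chords.
D: 5 bars × 4 beats = 20 beats; 1 beat/chord → 20 chords.
E: 15 bars × 4 beats = 60 beats; 2 beats/chord → 30 chords.
Total: 24 + 11 + 48 + 20 + 30 = 133.

133 chords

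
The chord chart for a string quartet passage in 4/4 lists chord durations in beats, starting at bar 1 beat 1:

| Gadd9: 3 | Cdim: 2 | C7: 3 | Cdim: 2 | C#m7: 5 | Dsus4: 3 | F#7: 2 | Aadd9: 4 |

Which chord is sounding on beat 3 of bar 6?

Aadd9

Beat 3 of bar 6 is beat (6−1)×4 + 3 = 23 overall.
Running totals: Gadd9 ends at 3, Cdim ends at 5, C7 ends at 8, Cdim ends at 10, C#m7 ends at 15, Dsus4 ends at 18, F#7 ends at 20, Aadd9 ends at 24.
Beat 23 falls within Aadd9.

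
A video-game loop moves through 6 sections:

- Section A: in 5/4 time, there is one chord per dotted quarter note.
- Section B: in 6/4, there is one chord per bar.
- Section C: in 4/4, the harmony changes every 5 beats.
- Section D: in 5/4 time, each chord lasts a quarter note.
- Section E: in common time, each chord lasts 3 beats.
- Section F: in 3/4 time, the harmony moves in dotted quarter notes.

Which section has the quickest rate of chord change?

A: each chord is 1.5 beats in 5/4, so 10/3 per bar.
B: each chord is 6 beats in 6/4, so 1 per bar.
C: each chord is 5 beats in 4/4, so 0.8 per bar.
D: each chord is 1 beat in 5/4, so 5 per bar.
E: each chord is 3 beats in 4/4, so 4/3 per bar.
F: each chord is 1.5 beats in 3/4, so 2 per bar.
Fastest is D at 5 chords/bar.

Section D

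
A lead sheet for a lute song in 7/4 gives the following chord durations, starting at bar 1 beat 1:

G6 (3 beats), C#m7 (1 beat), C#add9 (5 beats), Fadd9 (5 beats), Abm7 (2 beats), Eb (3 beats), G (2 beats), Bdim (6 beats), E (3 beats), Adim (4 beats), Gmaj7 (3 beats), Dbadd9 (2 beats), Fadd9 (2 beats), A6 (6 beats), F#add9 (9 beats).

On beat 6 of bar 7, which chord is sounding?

Beat 6 of bar 7 is beat (7−1)×7 + 6 = 48 overall.
Running totals: G6 ends at 3, C#m7 ends at 4, C#add9 ends at 9, Fadd9 ends at 14, Abm7 ends at 16, Eb ends at 19, G ends at 21, Bdim ends at 27, E ends at 30, Adim ends at 34, Gmaj7 ends at 37, Dbadd9 ends at 39, Fadd9 ends at 41, A6 ends at 47, F#add9 ends at 56.
Beat 48 falls within F#add9.

F#add9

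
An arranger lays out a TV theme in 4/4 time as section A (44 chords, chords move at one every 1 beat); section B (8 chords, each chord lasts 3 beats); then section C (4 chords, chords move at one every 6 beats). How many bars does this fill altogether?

23 bars

A: 44 × 1 = 44 beats = 11 bars.
B: 8 × 3 = 24 beats = 6 bars.
C: 4 × 6 = 24 beats = 6 bars.
Total: 11 + 6 + 6 = 23 bars.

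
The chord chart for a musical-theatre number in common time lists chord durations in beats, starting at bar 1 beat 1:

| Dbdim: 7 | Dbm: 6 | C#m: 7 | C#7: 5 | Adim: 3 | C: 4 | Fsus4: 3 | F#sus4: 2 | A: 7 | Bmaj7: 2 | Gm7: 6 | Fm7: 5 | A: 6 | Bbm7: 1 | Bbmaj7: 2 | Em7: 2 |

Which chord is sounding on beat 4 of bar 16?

Bbm7

Beat 4 of bar 16 is beat (16−1)×4 + 4 = 64 overall.
Running totals: Dbdim ends at 7, Dbm ends at 13, C#m ends at 20, C#7 ends at 25, Adim ends at 28, C ends at 32, Fsus4 ends at 35, F#sus4 ends at 37, A ends at 44, Bmaj7 ends at 46, Gm7 ends at 52, Fm7 ends at 57, A ends at 63, Bbm7 ends at 64.
Beat 64 falls within Bbm7.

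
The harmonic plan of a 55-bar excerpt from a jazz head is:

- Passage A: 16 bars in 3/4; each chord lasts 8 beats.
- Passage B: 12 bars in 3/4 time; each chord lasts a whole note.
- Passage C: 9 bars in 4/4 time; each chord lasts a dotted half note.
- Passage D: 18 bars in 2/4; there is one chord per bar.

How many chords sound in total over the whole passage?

A: 16 bars × 3 beats = 48 beats; 8 beats/chord → 6 chords.
B: 12 bars × 3 beats = 36 beats; 4 beats/chord → 9 chords.
C: 9 bars × 4 beats = 36 beats; 3 beats/chord → 12 chords.
D: 18 bars × 2 beats = 36 beats; 2 beats/chord → 18 chords.
Total: 6 + 9 + 12 + 18 = 45.

45 chords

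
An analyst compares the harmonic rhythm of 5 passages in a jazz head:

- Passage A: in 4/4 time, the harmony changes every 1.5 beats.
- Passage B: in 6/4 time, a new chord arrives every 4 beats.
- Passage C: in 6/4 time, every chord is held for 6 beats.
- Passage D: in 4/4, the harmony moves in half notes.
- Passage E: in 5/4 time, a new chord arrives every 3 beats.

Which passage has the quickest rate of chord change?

A: each chord is 1.5 beats in 4/4, so 8/3 per bar.
B: each chord is 4 beats in 6/4, so 1.5 per bar.
C: each chord is 6 beats in 6/4, so 1 per bar.
D: each chord is 2 beats in 4/4, so 2 per bar.
E: each chord is 3 beats in 5/4, so 5/3 per bar.
Fastest is A at 8/3 chords/bar.

Passage A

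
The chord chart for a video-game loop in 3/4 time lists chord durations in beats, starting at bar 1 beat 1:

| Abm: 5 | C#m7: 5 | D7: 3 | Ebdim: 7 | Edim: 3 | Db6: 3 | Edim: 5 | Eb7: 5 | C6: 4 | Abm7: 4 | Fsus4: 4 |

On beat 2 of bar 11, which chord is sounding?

Eb7

Beat 2 of bar 11 is beat (11−1)×3 + 2 = 32 overall.
Running totals: Abm ends at 5, C#m7 ends at 10, D7 ends at 13, Ebdim ends at 20, Edim ends at 23, Db6 ends at 26, Edim ends at 31, Eb7 ends at 36.
Beat 32 falls within Eb7.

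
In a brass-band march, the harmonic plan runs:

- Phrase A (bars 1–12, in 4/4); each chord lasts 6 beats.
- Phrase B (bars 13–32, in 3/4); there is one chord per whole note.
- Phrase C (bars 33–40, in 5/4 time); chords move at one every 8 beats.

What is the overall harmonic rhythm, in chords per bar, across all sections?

0.7 chords per bar

A: 12 × 4 = 48 beats ÷ 6 = 8 chords.
B: 20 × 3 = 60 beats ÷ 4 = 15 chords.
C: 8 × 5 = 40 beats ÷ 8 = 5 chords.
Overall: 28 chords over 40 bars → 28/40 = 0.7 chords per bar.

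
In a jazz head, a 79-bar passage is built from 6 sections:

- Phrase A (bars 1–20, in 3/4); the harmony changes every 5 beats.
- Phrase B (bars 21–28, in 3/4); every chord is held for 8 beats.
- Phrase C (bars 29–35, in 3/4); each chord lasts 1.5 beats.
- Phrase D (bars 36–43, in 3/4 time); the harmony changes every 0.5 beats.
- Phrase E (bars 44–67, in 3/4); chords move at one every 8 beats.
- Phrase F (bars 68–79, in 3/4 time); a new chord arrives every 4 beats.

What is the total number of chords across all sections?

95 chords

A has 60 beats and chords last 5 each, so 12 chords.
B has 24 beats and chords last 8 each, so 3 chords.
C has 21 beats and chords last 1.5 each, so 14 chords.
D has 24 beats and chords last 0.5 each, so 48 chords.
E has 72 beats and chords last 8 each, so 9 chords.
F has 36 beats and chords last 4 each, so 9 chords.
Total: 12 + 3 + 14 + 48 + 9 + 9 = 95.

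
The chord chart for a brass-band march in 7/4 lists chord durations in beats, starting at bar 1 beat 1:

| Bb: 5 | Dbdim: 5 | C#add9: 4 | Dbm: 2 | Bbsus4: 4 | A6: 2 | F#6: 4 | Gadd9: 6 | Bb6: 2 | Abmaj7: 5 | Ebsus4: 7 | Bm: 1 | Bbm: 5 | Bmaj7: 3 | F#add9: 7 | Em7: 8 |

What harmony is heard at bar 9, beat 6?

Beat 6 of bar 9 is beat (9−1)×7 + 6 = 62 overall.
Running totals: Bb ends at 5, Dbdim ends at 10, C#add9 ends at 14, Dbm ends at 16, Bbsus4 ends at 20, A6 ends at 22, F#6 ends at 26, Gadd9 ends at 32, Bb6 ends at 34, Abmaj7 ends at 39, Ebsus4 ends at 46, Bm ends at 47, Bbm ends at 52, Bmaj7 ends at 55, F#add9 ends at 62.
Beat 62 falls within F#add9.

F#add9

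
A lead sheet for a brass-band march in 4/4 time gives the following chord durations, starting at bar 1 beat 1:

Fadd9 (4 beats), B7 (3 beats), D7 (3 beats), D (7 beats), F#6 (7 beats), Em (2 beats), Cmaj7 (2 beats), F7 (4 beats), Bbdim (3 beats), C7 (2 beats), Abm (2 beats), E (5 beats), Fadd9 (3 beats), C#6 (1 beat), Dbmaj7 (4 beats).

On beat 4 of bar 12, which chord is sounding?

Beat 4 of bar 12 is beat (12−1)×4 + 4 = 48 overall.
Running totals: Fadd9 ends at 4, B7 ends at 7, D7 ends at 10, D ends at 17, F#6 ends at 24, Em ends at 26, Cmaj7 ends at 28, F7 ends at 32, Bbdim ends at 35, C7 ends at 37, Abm ends at 39, E ends at 44, Fadd9 ends at 47, C#6 ends at 48.
Beat 48 falls within C#6.

C#6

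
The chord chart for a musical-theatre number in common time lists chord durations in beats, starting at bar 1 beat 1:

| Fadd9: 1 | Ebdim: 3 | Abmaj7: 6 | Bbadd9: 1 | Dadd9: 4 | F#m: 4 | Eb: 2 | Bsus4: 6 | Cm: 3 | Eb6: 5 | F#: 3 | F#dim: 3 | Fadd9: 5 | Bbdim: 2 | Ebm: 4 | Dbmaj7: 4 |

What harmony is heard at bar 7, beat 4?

Beat 4 of bar 7 is beat (7−1)×4 + 4 = 28 overall.
Running totals: Fadd9 ends at 1, Ebdim ends at 4, Abmaj7 ends at 10, Bbadd9 ends at 11, Dadd9 ends at 15, F#m ends at 19, Eb ends at 21, Bsus4 ends at 27, Cm ends at 30.
Beat 28 falls within Cm.

Cm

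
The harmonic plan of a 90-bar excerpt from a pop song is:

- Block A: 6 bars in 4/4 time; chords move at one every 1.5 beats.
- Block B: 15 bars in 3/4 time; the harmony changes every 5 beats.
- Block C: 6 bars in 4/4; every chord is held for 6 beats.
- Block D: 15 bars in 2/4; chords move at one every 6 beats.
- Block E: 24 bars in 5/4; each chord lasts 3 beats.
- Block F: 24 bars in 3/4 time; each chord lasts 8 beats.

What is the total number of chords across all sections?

83 chords

A: 6·4 = 24 beats, 24/1.5 = 16 chords.
B: 15·3 = 45 beats, 45/5 = 9 chords.
C: 6·4 = 24 beats, 24/6 = 4 chords.
D: 15·2 = 30 beats, 30/6 = 5 chords.
E: 24·5 = 120 beats, 120/3 = 40 chords.
F: 24·3 = 72 beats, 72/8 = 9 chords.
Total: 16 + 9 + 4 + 5 + 40 + 9 = 83.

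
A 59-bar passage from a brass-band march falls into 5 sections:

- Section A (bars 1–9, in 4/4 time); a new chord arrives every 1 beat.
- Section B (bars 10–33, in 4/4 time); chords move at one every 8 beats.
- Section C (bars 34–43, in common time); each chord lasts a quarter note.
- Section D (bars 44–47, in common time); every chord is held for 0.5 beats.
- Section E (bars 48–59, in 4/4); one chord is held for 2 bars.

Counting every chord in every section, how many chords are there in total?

A: 9 bars × 4 beats = 36 beats; 1 beat/chord → 36 chords.
B: 24 bars × 4 beats = 96 beats; 8 beats/chord → 12 chords.
C: 10 bars × 4 beats = 40 beats; 1 beat/chord → 40 chords.
D: 4 bars × 4 beats = 16 beats; 0.5 beats/chord → 32 chords.
E: 12 bars × 4 beats = 48 beats; 8 beats/chord → 6 chords.
Total: 36 + 12 + 40 + 32 + 6 = 126.

126 chords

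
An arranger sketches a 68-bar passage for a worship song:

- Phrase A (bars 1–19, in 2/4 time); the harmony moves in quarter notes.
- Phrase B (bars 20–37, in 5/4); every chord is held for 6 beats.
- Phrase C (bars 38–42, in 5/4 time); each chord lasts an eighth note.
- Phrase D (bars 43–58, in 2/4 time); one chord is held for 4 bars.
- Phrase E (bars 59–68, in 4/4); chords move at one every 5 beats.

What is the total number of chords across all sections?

A: 19 bars × 2 beats = 38 beats; 1 beat/chord → 38 chords.
B: 18 bars × 5 beats = 90 beats; 6 beats/chord → 15 chords.
C: 5 bars × 5 beats = 25 beats; 0.5 beats/chord → 50 chords.
D: 16 bars × 2 beats = 32 beats; 8 beats/chord → 4 chords.
E: 10 bars × 4 beats = 40 beats; 5 beats/chord → 8 chords.
Total: 38 + 15 + 50 + 4 + 8 = 115.

115 chords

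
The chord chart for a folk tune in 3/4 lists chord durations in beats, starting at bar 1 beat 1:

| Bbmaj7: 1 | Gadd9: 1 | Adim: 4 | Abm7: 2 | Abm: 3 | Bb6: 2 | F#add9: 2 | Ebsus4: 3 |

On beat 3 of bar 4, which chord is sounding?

Bb6

Beat 3 of bar 4 is beat (4−1)×3 + 3 = 12 overall.
Running totals: Bbmaj7 ends at 1, Gadd9 ends at 2, Adim ends at 6, Abm7 ends at 8, Abm ends at 11, Bb6 ends at 13.
Beat 12 falls within Bb6.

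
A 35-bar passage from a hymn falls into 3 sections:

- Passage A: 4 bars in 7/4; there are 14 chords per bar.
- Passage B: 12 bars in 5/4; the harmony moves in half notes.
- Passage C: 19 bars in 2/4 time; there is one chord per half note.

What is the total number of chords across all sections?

105 chords

A: 4 bars × 7 beats = 28 beats; 0.5 beats/chord → 56 chords.
B: 12 bars × 5 beats = 60 beats; 2 beats/chord → 30 chords.
C: 19 bars × 2 beats = 38 beats; 2 beats/chord → 19 chords.
Total: 56 + 30 + 19 = 105.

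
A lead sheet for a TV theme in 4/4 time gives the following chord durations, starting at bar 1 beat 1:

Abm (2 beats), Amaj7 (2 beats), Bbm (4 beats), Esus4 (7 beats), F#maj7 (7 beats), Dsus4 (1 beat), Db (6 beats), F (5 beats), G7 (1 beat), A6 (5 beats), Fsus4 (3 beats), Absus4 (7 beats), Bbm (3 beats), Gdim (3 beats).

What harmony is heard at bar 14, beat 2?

Gdim

Beat 2 of bar 14 is beat (14−1)×4 + 2 = 54 overall.
Running totals: Abm ends at 2, Amaj7 ends at 4, Bbm ends at 8, Esus4 ends at 15, F#maj7 ends at 22, Dsus4 ends at 23, Db ends at 29, F ends at 34, G7 ends at 35, A6 ends at 40, Fsus4 ends at 43, Absus4 ends at 50, Bbm ends at 53, Gdim ends at 56.
Beat 54 falls within Gdim.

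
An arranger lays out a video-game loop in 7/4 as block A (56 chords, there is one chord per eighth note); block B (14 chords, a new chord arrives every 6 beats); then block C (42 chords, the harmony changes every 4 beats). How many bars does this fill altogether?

40 bars

A: 56 × 0.5 = 28 beats = 4 bars.
B: 14 × 6 = 84 beats = 12 bars.
C: 42 × 4 = 168 beats = 24 bars.
Total: 4 + 12 + 24 = 40 bars.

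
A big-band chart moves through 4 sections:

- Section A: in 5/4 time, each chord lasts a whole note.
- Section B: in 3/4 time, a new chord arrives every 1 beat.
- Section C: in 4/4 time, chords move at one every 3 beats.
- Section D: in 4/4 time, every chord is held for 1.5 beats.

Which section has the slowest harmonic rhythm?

Section A

A: each chord is 4 beats in 5/4, so 1.25 per bar.
B: each chord is 1 beat in 3/4, so 3 per bar.
C: each chord is 3 beats in 4/4, so 4/3 per bar.
D: each chord is 1.5 beats in 4/4, so 8/3 per bar.
Slowest is A at 1.25 chords/bar.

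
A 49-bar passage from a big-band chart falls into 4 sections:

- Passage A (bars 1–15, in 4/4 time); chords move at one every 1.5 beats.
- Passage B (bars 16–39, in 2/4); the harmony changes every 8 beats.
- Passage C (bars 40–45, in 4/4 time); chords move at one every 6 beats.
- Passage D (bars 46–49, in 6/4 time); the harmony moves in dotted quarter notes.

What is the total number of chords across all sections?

66 chords

A: 15·4 = 60 beats, 60/1.5 = 40 chords.
B: 24·2 = 48 beats, 48/8 = 6 chords.
C: 6·4 = 24 beats, 24/6 = 4 chords.
D: 4·6 = 24 beats, 24/1.5 = 16 chords.
Total: 40 + 6 + 4 + 16 = 66.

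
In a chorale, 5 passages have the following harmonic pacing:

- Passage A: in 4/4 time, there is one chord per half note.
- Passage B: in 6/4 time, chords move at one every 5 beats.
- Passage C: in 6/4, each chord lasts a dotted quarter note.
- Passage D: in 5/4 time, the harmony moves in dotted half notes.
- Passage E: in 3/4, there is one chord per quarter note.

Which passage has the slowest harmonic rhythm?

Passage B

A: 4 beats/bar ÷ 2 beats/chord = 2 chords/bar.
B: 6 beats/bar ÷ 5 beats/chord = 1.2 chords/bar.
C: 6 beats/bar ÷ 1.5 beats/chord = 4 chords/bar.
D: 5 beats/bar ÷ 3 beats/chord = 5/3 chords/bar.
E: 3 beats/bar ÷ 1 beat/chord = 3 chords/bar.
Slowest is B at 1.2 chords/bar.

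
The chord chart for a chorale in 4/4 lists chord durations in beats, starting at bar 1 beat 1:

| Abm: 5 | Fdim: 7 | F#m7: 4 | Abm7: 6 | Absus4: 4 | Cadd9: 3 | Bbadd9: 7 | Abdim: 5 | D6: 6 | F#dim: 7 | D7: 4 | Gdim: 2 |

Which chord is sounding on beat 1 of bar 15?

Beat 1 of bar 15 is beat (15−1)×4 + 1 = 57 overall.
Running totals: Abm ends at 5, Fdim ends at 12, F#m7 ends at 16, Abm7 ends at 22, Absus4 ends at 26, Cadd9 ends at 29, Bbadd9 ends at 36, Abdim ends at 41, D6 ends at 47, F#dim ends at 54, D7 ends at 58.
Beat 57 falls within D7.

D7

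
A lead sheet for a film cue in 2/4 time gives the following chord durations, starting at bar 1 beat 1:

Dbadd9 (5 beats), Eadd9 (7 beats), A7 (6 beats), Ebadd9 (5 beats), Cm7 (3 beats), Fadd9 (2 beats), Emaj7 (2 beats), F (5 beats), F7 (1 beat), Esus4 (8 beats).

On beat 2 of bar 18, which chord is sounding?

Beat 2 of bar 18 is beat (18−1)×2 + 2 = 36 overall.
Running totals: Dbadd9 ends at 5, Eadd9 ends at 12, A7 ends at 18, Ebadd9 ends at 23, Cm7 ends at 26, Fadd9 ends at 28, Emaj7 ends at 30, F ends at 35, F7 ends at 36.
Beat 36 falls within F7.

F7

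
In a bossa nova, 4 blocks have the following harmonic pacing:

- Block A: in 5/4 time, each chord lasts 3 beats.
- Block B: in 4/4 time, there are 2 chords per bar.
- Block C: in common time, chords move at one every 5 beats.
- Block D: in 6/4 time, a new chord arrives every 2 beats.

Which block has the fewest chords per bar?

A: 5 beats/bar ÷ 3 beats/chord = 5/3 chords/bar.
B: 4 beats/bar ÷ 2 beats/chord = 2 chords/bar.
C: 4 beats/bar ÷ 5 beats/chord = 0.8 chords/bar.
D: 6 beats/bar ÷ 2 beats/chord = 3 chords/bar.
Slowest is C at 0.8 chords/bar.

Block C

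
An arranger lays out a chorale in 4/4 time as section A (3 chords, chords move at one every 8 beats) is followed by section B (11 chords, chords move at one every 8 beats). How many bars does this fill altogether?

28 bars

A: 3 × 8 = 24 beats = 6 bars.
B: 11 × 8 = 88 beats = 22 bars.
Total: 6 + 22 = 28 bars.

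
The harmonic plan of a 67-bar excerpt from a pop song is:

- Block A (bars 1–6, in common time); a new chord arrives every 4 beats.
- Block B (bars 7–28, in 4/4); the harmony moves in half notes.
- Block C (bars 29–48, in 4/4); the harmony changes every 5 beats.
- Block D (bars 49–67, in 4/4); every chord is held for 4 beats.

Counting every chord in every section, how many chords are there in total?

85 chords

A: 6·4 = 24 beats, 24/4 = 6 chords.
B: 22·4 = 88 beats, 88/2 = 44 chords.
C: 20·4 = 80 beats, 80/5 = 16 chords.
D: 19·4 = 76 beats, 76/4 = 19 chords.
Total: 6 + 44 + 16 + 19 = 85.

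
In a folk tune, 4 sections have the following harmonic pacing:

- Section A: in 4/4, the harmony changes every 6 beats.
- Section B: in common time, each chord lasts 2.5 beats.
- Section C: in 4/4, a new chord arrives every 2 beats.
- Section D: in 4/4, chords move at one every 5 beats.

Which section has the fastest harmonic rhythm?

Section C

A: 4/6 = 2/3 chords/bar.
B: 4/2.5 = 1.6 chords/bar.
C: 4/2 = 2 chords/bar.
D: 4/5 = 0.8 chords/bar.
Fastest is C at 2 chords/bar.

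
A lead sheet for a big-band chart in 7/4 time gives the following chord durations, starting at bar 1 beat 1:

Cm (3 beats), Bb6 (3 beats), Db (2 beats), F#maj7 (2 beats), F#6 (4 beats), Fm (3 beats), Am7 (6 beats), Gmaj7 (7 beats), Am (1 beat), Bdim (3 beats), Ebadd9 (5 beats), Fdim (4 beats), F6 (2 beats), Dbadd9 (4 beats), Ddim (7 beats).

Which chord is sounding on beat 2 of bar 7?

F6

Beat 2 of bar 7 is beat (7−1)×7 + 2 = 44 overall.
Running totals: Cm ends at 3, Bb6 ends at 6, Db ends at 8, F#maj7 ends at 10, F#6 ends at 14, Fm ends at 17, Am7 ends at 23, Gmaj7 ends at 30, Am ends at 31, Bdim ends at 34, Ebadd9 ends at 39, Fdim ends at 43, F6 ends at 45.
Beat 44 falls within F6.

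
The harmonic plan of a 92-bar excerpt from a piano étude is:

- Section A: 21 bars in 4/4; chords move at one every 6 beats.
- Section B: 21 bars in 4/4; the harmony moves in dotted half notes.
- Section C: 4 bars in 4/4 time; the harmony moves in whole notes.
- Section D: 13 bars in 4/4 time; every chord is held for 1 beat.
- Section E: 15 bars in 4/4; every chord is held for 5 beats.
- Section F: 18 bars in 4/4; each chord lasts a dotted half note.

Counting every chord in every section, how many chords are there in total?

134 chords

A has 84 beats and chords last 6 each, so 14 chords.
B has 84 beats and chords last 3 each, so 28 chords.
C has 16 beats and chords last 4 each, so 4 chords.
D has 52 beats and chords last 1 each, so 52 chords.
E has 60 beats and chords last 5 each, so 12 chords.
F has 72 beats and chords last 3 each, so 24 chords.
Total: 14 + 28 + 4 + 52 + 12 + 24 = 134.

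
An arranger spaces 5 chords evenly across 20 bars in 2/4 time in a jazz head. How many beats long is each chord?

20 bars × 2 beats/bar = 40 beats total.
40 beats ÷ 5 chords = 8 beats per chord.

8 beats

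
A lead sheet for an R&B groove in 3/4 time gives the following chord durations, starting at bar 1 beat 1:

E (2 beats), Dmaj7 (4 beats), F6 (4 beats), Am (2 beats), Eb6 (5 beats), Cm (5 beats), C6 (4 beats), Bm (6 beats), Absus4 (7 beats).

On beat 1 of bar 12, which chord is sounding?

Absus4

Beat 1 of bar 12 is beat (12−1)×3 + 1 = 34 overall.
Running totals: E ends at 2, Dmaj7 ends at 6, F6 ends at 10, Am ends at 12, Eb6 ends at 17, Cm ends at 22, C6 ends at 26, Bm ends at 32, Absus4 ends at 39.
Beat 34 falls within Absus4.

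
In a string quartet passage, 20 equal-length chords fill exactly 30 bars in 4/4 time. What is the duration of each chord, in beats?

6 beats

30 bars × 4 beats/bar = 120 beats total.
120 beats ÷ 20 chords = 6 beats per chord.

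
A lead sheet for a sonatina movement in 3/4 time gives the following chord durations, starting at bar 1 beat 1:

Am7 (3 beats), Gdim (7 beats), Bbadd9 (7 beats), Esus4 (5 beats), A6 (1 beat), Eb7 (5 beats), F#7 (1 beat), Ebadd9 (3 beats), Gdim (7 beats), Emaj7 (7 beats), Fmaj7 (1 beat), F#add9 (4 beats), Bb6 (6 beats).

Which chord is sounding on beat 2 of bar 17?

F#add9

Beat 2 of bar 17 is beat (17−1)×3 + 2 = 50 overall.
Running totals: Am7 ends at 3, Gdim ends at 10, Bbadd9 ends at 17, Esus4 ends at 22, A6 ends at 23, Eb7 ends at 28, F#7 ends at 29, Ebadd9 ends at 32, Gdim ends at 39, Emaj7 ends at 46, Fmaj7 ends at 47, F#add9 ends at 51.
Beat 50 falls within F#add9.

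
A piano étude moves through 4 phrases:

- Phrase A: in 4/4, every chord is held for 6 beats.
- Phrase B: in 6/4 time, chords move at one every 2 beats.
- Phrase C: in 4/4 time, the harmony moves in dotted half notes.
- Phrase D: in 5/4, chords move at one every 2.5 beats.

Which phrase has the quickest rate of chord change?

Phrase B

A: 4 beats/bar ÷ 6 beats/chord = 2/3 chords/bar.
B: 6 beats/bar ÷ 2 beats/chord = 3 chords/bar.
C: 4 beats/bar ÷ 3 beats/chord = 4/3 chords/bar.
D: 5 beats/bar ÷ 2.5 beats/chord = 2 chords/bar.
Fastest is B at 3 chords/bar.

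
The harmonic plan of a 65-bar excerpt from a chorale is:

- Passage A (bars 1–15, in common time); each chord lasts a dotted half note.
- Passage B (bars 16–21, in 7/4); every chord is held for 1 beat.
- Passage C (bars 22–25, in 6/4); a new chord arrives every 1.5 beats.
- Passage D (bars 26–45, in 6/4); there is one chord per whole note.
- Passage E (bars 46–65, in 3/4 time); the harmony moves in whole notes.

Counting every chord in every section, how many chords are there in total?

A: 15 bars × 4 beats = 60 beats; 3 beats/chord → 20 chords.
B: 6 bars × 7 beats = 42 beats; 1 beat/chord → 42 chords.
C: 4 bars × 6 beats = 24 beats; 1.5 beats/chord → 16 chords.
D: 20 bars × 6 beats = 120 beats; 4 beats/chord → 30 chords.
E: 20 bars × 3 beats = 60 beats; 4 beats/chord → 15 chords.
Total: 20 + 42 + 16 + 30 + 15 = 123.

123 chords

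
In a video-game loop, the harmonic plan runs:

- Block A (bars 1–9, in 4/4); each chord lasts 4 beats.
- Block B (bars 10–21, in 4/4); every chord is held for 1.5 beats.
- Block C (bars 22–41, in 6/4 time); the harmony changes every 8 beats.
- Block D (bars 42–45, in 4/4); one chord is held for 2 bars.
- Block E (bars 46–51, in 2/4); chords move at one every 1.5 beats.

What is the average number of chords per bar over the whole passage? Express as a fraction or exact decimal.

22/17 chords per bar

A: 9 bars of 4 beats is 36 beats; at 4 beats each that's 9 chords.
B: 12 bars of 4 beats is 48 beats; at 1.5 beats each that's 32 chords.
C: 20 bars of 6 beats is 120 beats; at 8 beats each that's 15 chords.
D: 4 bars of 4 beats is 16 beats; at 8 beats each that's 2 chords.
E: 6 bars of 2 beats is 12 beats; at 1.5 beats each that's 8 chords.
Overall: 66 chords over 51 bars → 66/51 = 22/17 chords per bar.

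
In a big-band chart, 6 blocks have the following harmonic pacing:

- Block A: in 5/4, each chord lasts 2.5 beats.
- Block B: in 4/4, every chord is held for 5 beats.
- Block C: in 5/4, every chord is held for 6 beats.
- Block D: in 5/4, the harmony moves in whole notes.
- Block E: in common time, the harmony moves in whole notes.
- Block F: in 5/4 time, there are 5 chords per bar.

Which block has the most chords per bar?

A: 5/2.5 = 2 chords/bar.
B: 4/5 = 0.8 chords/bar.
C: 5/6 = 5/6 chords/bar.
D: 5/4 = 1.25 chords/bar.
E: 4/4 = 1 chord/bar.
F: 5/1 = 5 chords/bar.
Fastest is F at 5 chords/bar.

Block F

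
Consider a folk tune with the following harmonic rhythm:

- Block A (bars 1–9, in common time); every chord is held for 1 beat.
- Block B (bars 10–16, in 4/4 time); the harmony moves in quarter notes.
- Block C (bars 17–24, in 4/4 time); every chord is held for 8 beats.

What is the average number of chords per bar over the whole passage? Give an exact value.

A: 9 bars of 4 beats is 36 beats; at 1 beat each that's 36 chords.
B: 7 bars of 4 beats is 28 beats; at 1 beat each that's 28 chords.
C: 8 bars of 4 beats is 32 beats; at 8 beats each that's 4 chords.
Overall: 68 chords over 24 bars → 68/24 = 17/6 chords per bar.

17/6 chords per bar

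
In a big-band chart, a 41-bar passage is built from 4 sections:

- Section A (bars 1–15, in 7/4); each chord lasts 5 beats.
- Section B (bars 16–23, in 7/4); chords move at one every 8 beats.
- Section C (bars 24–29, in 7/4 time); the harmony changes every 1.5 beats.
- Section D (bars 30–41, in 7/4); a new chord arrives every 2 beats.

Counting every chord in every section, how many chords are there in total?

98 chords

A: 15 bars × 7 beats = 105 beats; 5 beats/chord → 21 chords.
B: 8 bars × 7 beats = 56 beats; 8 beats/chord → 7 chords.
C: 6 bars × 7 beats = 42 beats; 1.5 beats/chord → 28 chords.
D: 12 bars × 7 beats = 84 beats; 2 beats/chord → 42 chords.
Total: 21 + 7 + 28 + 42 = 98.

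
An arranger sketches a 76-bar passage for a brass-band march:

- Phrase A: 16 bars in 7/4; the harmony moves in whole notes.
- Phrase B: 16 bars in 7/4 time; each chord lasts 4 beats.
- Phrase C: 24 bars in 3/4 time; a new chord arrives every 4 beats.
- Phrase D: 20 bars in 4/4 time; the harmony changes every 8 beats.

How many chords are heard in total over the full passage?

A: 16 bars × 7 beats = 112 beats; 4 beats/chord → 28 chords.
B: 16 bars × 7 beats = 112 beats; 4 beats/chord → 28 chords.
C: 24 bars × 3 beats = 72 beats; 4 beats/chord → 18 chords.
D: 20 bars × 4 beats = 80 beats; 8 beats/chord → 10 chords.
Total: 28 + 28 + 18 + 10 = 84.

84 chords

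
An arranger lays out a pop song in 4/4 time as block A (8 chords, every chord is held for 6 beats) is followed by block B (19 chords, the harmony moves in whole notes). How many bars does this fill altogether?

31 bars

A: 8 × 6 = 48 beats = 12 bars.
B: 19 × 4 = 76 beats = 19 bars.
Total: 12 + 19 = 31 bars.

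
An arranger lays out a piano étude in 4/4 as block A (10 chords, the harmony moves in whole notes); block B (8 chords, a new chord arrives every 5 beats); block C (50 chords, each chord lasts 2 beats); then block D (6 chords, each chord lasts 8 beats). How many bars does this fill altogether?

57 bars

A: 10 × 4 = 40 beats = 10 bars.
B: 8 × 5 = 40 beats = 10 bars.
C: 50 × 2 = 100 beats = 25 bars.
D: 6 × 8 = 48 beats = 12 bars.
Total: 10 + 10 + 25 + 12 = 57 bars.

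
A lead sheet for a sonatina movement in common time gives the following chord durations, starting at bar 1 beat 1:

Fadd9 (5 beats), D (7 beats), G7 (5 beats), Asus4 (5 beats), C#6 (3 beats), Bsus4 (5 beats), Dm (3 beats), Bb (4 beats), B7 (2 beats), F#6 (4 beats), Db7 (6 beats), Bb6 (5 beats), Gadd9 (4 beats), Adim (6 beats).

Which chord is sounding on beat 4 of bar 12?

Beat 4 of bar 12 is beat (12−1)×4 + 4 = 48 overall.
Running totals: Fadd9 ends at 5, D ends at 12, G7 ends at 17, Asus4 ends at 22, C#6 ends at 25, Bsus4 ends at 30, Dm ends at 33, Bb ends at 37, B7 ends at 39, F#6 ends at 43, Db7 ends at 49.
Beat 48 falls within Db7.

Db7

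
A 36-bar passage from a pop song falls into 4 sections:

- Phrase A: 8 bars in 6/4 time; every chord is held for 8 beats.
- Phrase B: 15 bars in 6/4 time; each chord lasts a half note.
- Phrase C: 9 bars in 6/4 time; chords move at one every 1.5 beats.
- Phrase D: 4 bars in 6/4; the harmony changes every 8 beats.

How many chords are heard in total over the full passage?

A: 8 bars × 6 beats = 48 beats; 8 beats/chord → 6 chords.
B: 15 bars × 6 beats = 90 beats; 2 beats/chord → 45 chords.
C: 9 bars × 6 beats = 54 beats; 1.5 beats/chord → 36 chords.
D: 4 bars × 6 beats = 24 beats; 8 beats/chord → 3 chords.
Total: 6 + 45 + 36 + 3 = 90.

90 chords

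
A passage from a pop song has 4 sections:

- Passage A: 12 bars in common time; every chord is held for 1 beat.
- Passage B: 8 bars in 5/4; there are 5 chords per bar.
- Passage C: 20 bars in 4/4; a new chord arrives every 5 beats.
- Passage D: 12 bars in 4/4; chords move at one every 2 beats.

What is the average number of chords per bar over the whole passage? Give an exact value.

32/13 chords per bar

A: 12 × 4 = 48 beats ÷ 1 = 48 chords.
B: 8 × 5 = 40 beats ÷ 1 = 40 chords.
C: 20 × 4 = 80 beats ÷ 5 = 16 chords.
D: 12 × 4 = 48 beats ÷ 2 = 24 chords.
Overall: 128 chords over 52 bars → 128/52 = 32/13 chords per bar.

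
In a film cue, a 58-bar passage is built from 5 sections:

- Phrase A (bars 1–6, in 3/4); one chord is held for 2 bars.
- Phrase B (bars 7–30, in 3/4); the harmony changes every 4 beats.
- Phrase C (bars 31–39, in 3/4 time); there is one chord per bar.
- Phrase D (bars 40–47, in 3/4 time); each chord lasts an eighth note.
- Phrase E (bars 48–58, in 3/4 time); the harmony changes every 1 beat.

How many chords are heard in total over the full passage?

111 chords

A: 6·3 = 18 beats, 18/6 = 3 chords.
B: 24·3 = 72 beats, 72/4 = 18 chords.
C: 9·3 = 27 beats, 27/3 = 9 chords.
D: 8·3 = 24 beats, 24/0.5 = 48 chords.
E: 11·3 = 33 beats, 33/1 = 33 chords.
Total: 3 + 18 + 9 + 48 + 33 = 111.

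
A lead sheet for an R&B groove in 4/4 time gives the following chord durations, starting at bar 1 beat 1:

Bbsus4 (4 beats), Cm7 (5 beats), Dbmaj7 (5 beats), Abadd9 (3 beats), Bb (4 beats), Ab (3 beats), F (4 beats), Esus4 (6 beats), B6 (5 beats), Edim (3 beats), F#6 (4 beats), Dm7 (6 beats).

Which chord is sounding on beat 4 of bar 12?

Beat 4 of bar 12 is beat (12−1)×4 + 4 = 48 overall.
Running totals: Bbsus4 ends at 4, Cm7 ends at 9, Dbmaj7 ends at 14, Abadd9 ends at 17, Bb ends at 21, Ab ends at 24, F ends at 28, Esus4 ends at 34, B6 ends at 39, Edim ends at 42, F#6 ends at 46, Dm7 ends at 52.
Beat 48 falls within Dm7.

Dm7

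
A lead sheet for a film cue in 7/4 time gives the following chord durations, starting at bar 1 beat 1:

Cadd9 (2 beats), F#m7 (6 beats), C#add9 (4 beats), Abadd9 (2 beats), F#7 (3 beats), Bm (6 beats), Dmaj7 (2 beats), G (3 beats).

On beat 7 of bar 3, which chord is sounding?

Beat 7 of bar 3 is beat (3−1)×7 + 7 = 21 overall.
Running totals: Cadd9 ends at 2, F#m7 ends at 8, C#add9 ends at 12, Abadd9 ends at 14, F#7 ends at 17, Bm ends at 23.
Beat 21 falls within Bm.

Bm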